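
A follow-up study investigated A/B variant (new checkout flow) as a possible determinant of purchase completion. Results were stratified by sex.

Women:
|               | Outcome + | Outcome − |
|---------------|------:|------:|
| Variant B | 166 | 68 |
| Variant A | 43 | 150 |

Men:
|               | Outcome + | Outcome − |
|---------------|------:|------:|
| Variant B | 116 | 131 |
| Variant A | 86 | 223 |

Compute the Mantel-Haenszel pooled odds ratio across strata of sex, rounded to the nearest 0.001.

3.867

OR_MH = Σ(aᵢdᵢ/nᵢ) / Σ(bᵢcᵢ/nᵢ), where nᵢ is the stratum total.
Stratum 1 (Women): n = 427; a·d/n = 166·150/427 = 58.3138; b·c/n = 68·43/427 = 6.8478
Stratum 2 (Men): n = 556; a·d/n = 116·223/556 = 46.5252; b·c/n = 131·86/556 = 20.2626
OR_MH = (58.3138 + 46.5252) / (6.8478 + 20.2626) = 104.8390 / 27.1104 = 3.86712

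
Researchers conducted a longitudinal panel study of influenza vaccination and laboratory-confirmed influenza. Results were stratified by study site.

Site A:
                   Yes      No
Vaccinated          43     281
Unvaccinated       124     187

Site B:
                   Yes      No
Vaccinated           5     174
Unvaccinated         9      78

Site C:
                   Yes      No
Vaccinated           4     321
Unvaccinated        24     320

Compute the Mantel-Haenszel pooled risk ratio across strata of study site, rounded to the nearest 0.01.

RR_MH = Σ(aᵢ·n₀ᵢ/nᵢ) / Σ(cᵢ·n₁ᵢ/nᵢ), with n₁ᵢ = aᵢ+bᵢ (exposed), n₀ᵢ = cᵢ+dᵢ (unexposed), nᵢ = n₁ᵢ+n₀ᵢ.
Stratum 1 (Site A): n₁ = 324, n₀ = 311, n = 635; a·n₀/n = 43·311/635 = 21.0598; c·n₁/n = 124·324/635 = 63.2693
Stratum 2 (Site B): n₁ = 179, n₀ = 87, n = 266; a·n₀/n = 5·87/266 = 1.6353; c·n₁/n = 9·179/266 = 6.0564
Stratum 3 (Site C): n₁ = 325, n₀ = 344, n = 669; a·n₀/n = 4·344/669 = 2.0568; c·n₁/n = 24·325/669 = 11.6592
RR_MH = (21.0598 + 1.6353 + 2.0568) / (63.2693 + 6.0564 + 11.6592) = 24.7520 / 80.9849 = 0.30564

0.31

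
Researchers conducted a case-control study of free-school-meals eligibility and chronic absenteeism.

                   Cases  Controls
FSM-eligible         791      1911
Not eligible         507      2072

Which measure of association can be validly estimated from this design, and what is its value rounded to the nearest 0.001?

1.692

Cells: a = 791, b = 1911, c = 507, d = 2072.
This is a case-control study: participants were sampled on outcome status, so risks in the source population cannot be estimated directly — relative risk is not valid here. The odds ratio is the appropriate measure.
OR = (a·d)/(b·c) = (791 × 2072) / (1911 × 507) = 1638952 / 968877 = 1.69160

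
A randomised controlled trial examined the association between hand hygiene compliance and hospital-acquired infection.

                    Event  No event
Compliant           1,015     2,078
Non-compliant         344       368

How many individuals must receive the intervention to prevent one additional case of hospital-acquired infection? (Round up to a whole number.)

Risk in treated group = 1015/3093 = 0.32816; risk in control = 344/712 = 0.48315.
Absolute risk reduction = 0.48315 − 0.32816 = 0.15499
NNT = 1 / ARR = 1 / 0.15499 = 6.452 → round up → 7

7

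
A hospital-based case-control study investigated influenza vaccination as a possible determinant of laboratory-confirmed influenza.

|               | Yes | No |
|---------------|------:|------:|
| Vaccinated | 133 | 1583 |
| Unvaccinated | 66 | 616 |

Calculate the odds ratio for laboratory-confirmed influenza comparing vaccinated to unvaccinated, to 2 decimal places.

Cells: a = 133, b = 1583, c = 66, d = 616.
OR = (a·d)/(b·c) = (133 × 616) / (1583 × 66) = 81928 / 104478 = 0.78417
Exposure is associated with lower odds of laboratory-confirmed influenza (OR = 0.78 < 1).

0.78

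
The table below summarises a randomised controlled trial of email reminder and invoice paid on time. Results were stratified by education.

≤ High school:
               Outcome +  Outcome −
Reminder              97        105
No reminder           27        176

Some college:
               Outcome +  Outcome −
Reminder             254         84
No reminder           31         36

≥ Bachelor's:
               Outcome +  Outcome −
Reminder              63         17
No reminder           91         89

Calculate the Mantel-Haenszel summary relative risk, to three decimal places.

RR_MH = Σ(aᵢ·n₀ᵢ/nᵢ) / Σ(cᵢ·n₁ᵢ/nᵢ), with n₁ᵢ = aᵢ+bᵢ (exposed), n₀ᵢ = cᵢ+dᵢ (unexposed), nᵢ = n₁ᵢ+n₀ᵢ.
Stratum 1 (≤ High school): n₁ = 202, n₀ = 203, n = 405; a·n₀/n = 97·203/405 = 48.6198; c·n₁/n = 27·202/405 = 13.4667
Stratum 2 (Some college): n₁ = 338, n₀ = 67, n = 405; a·n₀/n = 254·67/405 = 42.0198; c·n₁/n = 31·338/405 = 25.8716
Stratum 3 (≥ Bachelor's): n₁ = 80, n₀ = 180, n = 260; a·n₀/n = 63·180/260 = 43.6154; c·n₁/n = 91·80/260 = 28.0000
RR_MH = (48.6198 + 42.0198 + 43.6154) / (13.4667 + 25.8716 + 28.0000) = 134.2549 / 67.3383 = 1.99374

1.994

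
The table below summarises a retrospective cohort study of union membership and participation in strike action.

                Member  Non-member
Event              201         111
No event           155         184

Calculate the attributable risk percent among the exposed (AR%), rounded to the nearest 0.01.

33.36

Reading the table with exposure as columns: a = 201 (Member, case), b = 155 (Member, non-case), c = 111 (Non-member, case), d = 184.
Risk in exposed = 201/356 = 0.56461; risk in unexposed = 111/295 = 0.37627.
RR = 0.56461/0.37627 = 1.50053
AR% = (RR − 1)/RR × 100 = (1.50053 − 1)/1.50053 × 100 = 33.3569%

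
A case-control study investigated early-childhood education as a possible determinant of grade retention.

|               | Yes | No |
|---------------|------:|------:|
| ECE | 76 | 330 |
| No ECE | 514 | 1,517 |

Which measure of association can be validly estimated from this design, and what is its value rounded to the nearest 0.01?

Cells: a = 76, b = 330, c = 514, d = 1517.
This is a case-control study: participants were sampled on outcome status, so risks in the source population cannot be estimated directly — relative risk is not valid here. The odds ratio is the appropriate measure.
OR = (a·d)/(b·c) = (76 × 1517) / (330 × 514) = 115292 / 169620 = 0.67971

0.68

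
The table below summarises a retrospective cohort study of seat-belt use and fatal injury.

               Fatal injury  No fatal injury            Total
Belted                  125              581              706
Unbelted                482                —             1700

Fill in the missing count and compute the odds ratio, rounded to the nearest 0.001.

The missing cell is in the unexposed row: 1700 − 482 = 1218.
So a = 125, b = 581, c = 482, d = 1218.
OR = (a·d)/(b·c) = (125 × 1218) / (581 × 482) = 152250 / 280042 = 0.54367

0.544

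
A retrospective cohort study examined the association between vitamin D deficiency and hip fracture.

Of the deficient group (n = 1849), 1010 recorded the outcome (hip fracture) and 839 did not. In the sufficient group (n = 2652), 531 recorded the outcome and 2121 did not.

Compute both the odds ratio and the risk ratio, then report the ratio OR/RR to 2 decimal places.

From the description: a = 1010, b = 839, c = 531, d = 2121.
OR = (1010·2121)/(839·531) = 2142210/445509 = 4.80846
Risk in exposed = 1010/1849 = 0.54624; risk in unexposed = 531/2652 = 0.20023; RR = 2.72812
OR/RR = 4.80846 / 2.72812 = 1.76255
The outcome is not rare, so the OR lies further from 1 than the RR.

1.76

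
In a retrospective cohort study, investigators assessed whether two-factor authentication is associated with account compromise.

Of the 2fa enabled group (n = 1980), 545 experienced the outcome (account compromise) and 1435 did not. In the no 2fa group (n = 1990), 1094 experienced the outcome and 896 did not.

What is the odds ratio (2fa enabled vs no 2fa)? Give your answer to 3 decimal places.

From the description: a = 545, b = 1435, c = 1094, d = 896.
OR = (a·d)/(b·c) = (545 × 896) / (1435 × 1094) = 488320 / 1569890 = 0.31105
Exposure is associated with lower odds of account compromise (OR = 0.31 < 1).

0.311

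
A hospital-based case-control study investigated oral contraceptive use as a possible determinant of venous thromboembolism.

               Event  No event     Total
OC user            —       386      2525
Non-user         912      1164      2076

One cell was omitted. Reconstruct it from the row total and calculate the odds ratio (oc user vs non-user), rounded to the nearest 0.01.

7.07

The missing cell is in the exposed row: 2525 − 386 = 2139.
So a = 2139, b = 386, c = 912, d = 1164.
OR = (a·d)/(b·c) = (2139 × 1164) / (386 × 912) = 2489796 / 352032 = 7.07264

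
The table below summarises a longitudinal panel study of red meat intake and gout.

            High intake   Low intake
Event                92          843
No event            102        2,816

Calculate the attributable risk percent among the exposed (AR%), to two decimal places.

Reading the table with exposure as columns: a = 92 (High intake, case), b = 102 (High intake, non-case), c = 843 (Low intake, case), d = 2816.
Risk in exposed = 92/194 = 0.47423; risk in unexposed = 843/3659 = 0.23039.
RR = 0.47423/0.23039 = 2.05836
AR% = (RR − 1)/RR × 100 = (2.05836 − 1)/2.05836 × 100 = 51.4176%

51.42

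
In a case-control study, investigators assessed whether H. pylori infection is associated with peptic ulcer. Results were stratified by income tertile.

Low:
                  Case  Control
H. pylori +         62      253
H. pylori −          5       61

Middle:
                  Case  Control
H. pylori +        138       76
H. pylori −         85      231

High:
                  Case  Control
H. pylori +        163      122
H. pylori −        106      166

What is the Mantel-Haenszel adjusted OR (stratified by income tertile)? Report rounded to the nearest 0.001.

OR_MH = Σ(aᵢdᵢ/nᵢ) / Σ(bᵢcᵢ/nᵢ), where nᵢ is the stratum total.
Stratum 1 (Low): n = 381; a·d/n = 62·61/381 = 9.9265; b·c/n = 253·5/381 = 3.3202
Stratum 2 (Middle): n = 530; a·d/n = 138·231/530 = 60.1472; b·c/n = 76·85/530 = 12.1887
Stratum 3 (High): n = 557; a·d/n = 163·166/557 = 48.5781; b·c/n = 122·106/557 = 23.2172
OR_MH = (9.9265 + 60.1472 + 48.5781) / (3.3202 + 12.1887 + 23.2172) = 118.6518 / 38.7261 = 3.06387

3.064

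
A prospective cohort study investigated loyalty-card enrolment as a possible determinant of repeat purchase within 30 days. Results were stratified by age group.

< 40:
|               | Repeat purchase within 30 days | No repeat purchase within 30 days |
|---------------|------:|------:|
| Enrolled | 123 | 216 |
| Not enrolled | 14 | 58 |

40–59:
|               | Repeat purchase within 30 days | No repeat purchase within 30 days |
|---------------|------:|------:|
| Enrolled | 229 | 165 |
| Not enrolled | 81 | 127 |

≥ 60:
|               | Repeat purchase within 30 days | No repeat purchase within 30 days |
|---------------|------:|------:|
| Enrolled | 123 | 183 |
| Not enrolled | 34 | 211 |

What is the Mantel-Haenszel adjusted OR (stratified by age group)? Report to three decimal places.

2.761

OR_MH = Σ(aᵢdᵢ/nᵢ) / Σ(bᵢcᵢ/nᵢ), where nᵢ is the stratum total.
Stratum 1 (< 40): n = 411; a·d/n = 123·58/411 = 17.3577; b·c/n = 216·14/411 = 7.3577
Stratum 2 (40–59): n = 602; a·d/n = 229·127/602 = 48.3106; b·c/n = 165·81/602 = 22.2010
Stratum 3 (≥ 60): n = 551; a·d/n = 123·211/551 = 47.1016; b·c/n = 183·34/551 = 11.2922
OR_MH = (17.3577 + 48.3106 + 47.1016) / (7.3577 + 22.2010 + 11.2922) = 112.7699 / 40.8509 = 2.76053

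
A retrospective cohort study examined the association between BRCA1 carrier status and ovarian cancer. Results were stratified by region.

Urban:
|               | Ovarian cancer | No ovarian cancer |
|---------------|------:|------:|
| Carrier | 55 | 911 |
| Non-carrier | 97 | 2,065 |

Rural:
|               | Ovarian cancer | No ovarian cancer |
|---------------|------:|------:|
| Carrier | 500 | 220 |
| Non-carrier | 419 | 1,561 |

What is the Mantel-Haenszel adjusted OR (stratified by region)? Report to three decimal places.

5.215

OR_MH = Σ(aᵢdᵢ/nᵢ) / Σ(bᵢcᵢ/nᵢ), where nᵢ is the stratum total.
Stratum 1 (Urban): n = 3128; a·d/n = 55·2065/3128 = 36.3091; b·c/n = 911·97/3128 = 28.2503
Stratum 2 (Rural): n = 2700; a·d/n = 500·1561/2700 = 289.0741; b·c/n = 220·419/2700 = 34.1407
OR_MH = (36.3091 + 289.0741) / (28.2503 + 34.1407) = 325.3832 / 62.3911 = 5.21522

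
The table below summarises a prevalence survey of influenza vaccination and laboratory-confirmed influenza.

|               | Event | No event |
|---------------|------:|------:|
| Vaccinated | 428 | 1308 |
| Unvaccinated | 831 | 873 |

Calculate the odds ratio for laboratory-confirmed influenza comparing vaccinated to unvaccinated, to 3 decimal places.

Cells: a = 428, b = 1308, c = 831, d = 873.
OR = (a·d)/(b·c) = (428 × 873) / (1308 × 831) = 373644 / 1086948 = 0.34376
Exposure is associated with lower odds of laboratory-confirmed influenza (OR = 0.34 < 1).

0.344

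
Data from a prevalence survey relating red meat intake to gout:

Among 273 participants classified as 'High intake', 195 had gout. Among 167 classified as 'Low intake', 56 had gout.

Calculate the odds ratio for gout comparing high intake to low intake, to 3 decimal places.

4.955

From the description: a = 195, b = 78, c = 56, d = 111.
OR = (a·d)/(b·c) = (195 × 111) / (78 × 56) = 21645 / 4368 = 4.95536
The odds of gout are about 4.96 times as high in the high intake group.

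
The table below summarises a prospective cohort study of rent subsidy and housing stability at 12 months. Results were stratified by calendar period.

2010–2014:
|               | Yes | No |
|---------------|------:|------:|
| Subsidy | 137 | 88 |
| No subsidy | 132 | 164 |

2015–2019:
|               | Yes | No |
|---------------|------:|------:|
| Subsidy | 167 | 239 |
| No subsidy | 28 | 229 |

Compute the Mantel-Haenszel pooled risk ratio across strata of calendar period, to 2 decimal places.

1.92

RR_MH = Σ(aᵢ·n₀ᵢ/nᵢ) / Σ(cᵢ·n₁ᵢ/nᵢ), with n₁ᵢ = aᵢ+bᵢ (exposed), n₀ᵢ = cᵢ+dᵢ (unexposed), nᵢ = n₁ᵢ+n₀ᵢ.
Stratum 1 (2010–2014): n₁ = 225, n₀ = 296, n = 521; a·n₀/n = 137·296/521 = 77.8349; c·n₁/n = 132·225/521 = 57.0058
Stratum 2 (2015–2019): n₁ = 406, n₀ = 257, n = 663; a·n₀/n = 167·257/663 = 64.7345; c·n₁/n = 28·406/663 = 17.1463
RR_MH = (77.8349 + 64.7345) / (57.0058 + 17.1463) = 142.5695 / 74.1521 = 1.92266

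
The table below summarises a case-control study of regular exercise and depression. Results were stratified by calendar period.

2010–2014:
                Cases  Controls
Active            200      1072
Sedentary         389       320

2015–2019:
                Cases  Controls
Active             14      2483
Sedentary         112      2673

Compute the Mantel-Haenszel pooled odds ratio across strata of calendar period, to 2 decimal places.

0.15

OR_MH = Σ(aᵢdᵢ/nᵢ) / Σ(bᵢcᵢ/nᵢ), where nᵢ is the stratum total.
Stratum 1 (2010–2014): n = 1981; a·d/n = 200·320/1981 = 32.3069; b·c/n = 1072·389/1981 = 210.5038
Stratum 2 (2015–2019): n = 5282; a·d/n = 14·2673/5282 = 7.0848; b·c/n = 2483·112/5282 = 52.6498
OR_MH = (32.3069 + 7.0848) / (210.5038 + 52.6498) = 39.3917 / 263.1535 = 0.14969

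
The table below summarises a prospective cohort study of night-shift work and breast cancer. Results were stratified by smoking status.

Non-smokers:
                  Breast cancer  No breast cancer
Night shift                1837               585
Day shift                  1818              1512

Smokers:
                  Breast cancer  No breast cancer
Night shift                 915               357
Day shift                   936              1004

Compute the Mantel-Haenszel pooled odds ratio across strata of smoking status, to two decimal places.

OR_MH = Σ(aᵢdᵢ/nᵢ) / Σ(bᵢcᵢ/nᵢ), where nᵢ is the stratum total.
Stratum 1 (Non-smokers): n = 5752; a·d/n = 1837·1512/5752 = 482.8832; b·c/n = 585·1818/5752 = 184.8974
Stratum 2 (Smokers): n = 3212; a·d/n = 915·1004/3212 = 286.0087; b·c/n = 357·936/3212 = 104.0324
OR_MH = (482.8832 + 286.0087) / (184.8974 + 104.0324) = 768.8919 / 288.9298 = 2.66117

2.66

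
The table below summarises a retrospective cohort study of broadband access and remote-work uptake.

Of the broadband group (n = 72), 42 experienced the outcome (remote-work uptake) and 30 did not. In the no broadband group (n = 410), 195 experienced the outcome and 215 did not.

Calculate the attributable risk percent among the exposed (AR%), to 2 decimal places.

18.47

From the description: a = 42, b = 30, c = 195, d = 215.
Risk in exposed = 42/72 = 0.58333; risk in unexposed = 195/410 = 0.47561.
RR = 0.58333/0.47561 = 1.22650
AR% = (RR − 1)/RR × 100 = (1.22650 − 1)/1.22650 × 100 = 18.4669%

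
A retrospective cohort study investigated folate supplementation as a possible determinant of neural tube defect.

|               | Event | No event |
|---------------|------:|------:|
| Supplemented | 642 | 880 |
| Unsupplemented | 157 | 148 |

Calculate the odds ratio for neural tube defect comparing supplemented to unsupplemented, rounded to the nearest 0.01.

Cells: a = 642, b = 880, c = 157, d = 148.
OR = (a·d)/(b·c) = (642 × 148) / (880 × 157) = 95016 / 138160 = 0.68772
Exposure is associated with lower odds of neural tube defect (OR = 0.69 < 1).

0.69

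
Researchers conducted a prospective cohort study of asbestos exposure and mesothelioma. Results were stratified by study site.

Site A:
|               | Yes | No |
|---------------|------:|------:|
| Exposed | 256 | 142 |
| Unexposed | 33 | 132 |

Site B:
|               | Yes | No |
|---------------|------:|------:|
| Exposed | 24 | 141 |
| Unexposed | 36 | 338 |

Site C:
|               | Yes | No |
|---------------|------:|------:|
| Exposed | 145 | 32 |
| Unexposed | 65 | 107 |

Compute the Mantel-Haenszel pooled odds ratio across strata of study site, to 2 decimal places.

5.04

OR_MH = Σ(aᵢdᵢ/nᵢ) / Σ(bᵢcᵢ/nᵢ), where nᵢ is the stratum total.
Stratum 1 (Site A): n = 563; a·d/n = 256·132/563 = 60.0213; b·c/n = 142·33/563 = 8.3233
Stratum 2 (Site B): n = 539; a·d/n = 24·338/539 = 15.0501; b·c/n = 141·36/539 = 9.4174
Stratum 3 (Site C): n = 349; a·d/n = 145·107/349 = 44.4556; b·c/n = 32·65/349 = 5.9599
OR_MH = (60.0213 + 15.0501 + 44.4556) / (8.3233 + 9.4174 + 5.9599) = 119.5270 / 23.7006 = 5.04321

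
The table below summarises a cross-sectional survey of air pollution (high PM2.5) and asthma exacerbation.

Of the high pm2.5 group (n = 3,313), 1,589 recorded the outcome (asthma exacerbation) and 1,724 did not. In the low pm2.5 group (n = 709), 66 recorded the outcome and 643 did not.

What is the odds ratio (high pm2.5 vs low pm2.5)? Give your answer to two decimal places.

From the description: a = 1589, b = 1724, c = 66, d = 643.
OR = (a·d)/(b·c) = (1589 × 643) / (1724 × 66) = 1021727 / 113784 = 8.97953
The odds of asthma exacerbation are about 8.98 times as high in the high pm2.5 group.

8.98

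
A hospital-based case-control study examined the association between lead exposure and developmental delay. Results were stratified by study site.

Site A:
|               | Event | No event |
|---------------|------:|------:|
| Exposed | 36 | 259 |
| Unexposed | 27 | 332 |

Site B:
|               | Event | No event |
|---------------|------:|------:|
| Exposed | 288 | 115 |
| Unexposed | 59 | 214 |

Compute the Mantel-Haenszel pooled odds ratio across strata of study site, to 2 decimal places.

OR_MH = Σ(aᵢdᵢ/nᵢ) / Σ(bᵢcᵢ/nᵢ), where nᵢ is the stratum total.
Stratum 1 (Site A): n = 654; a·d/n = 36·332/654 = 18.2752; b·c/n = 259·27/654 = 10.6927
Stratum 2 (Site B): n = 676; a·d/n = 288·214/676 = 91.1716; b·c/n = 115·59/676 = 10.0370
OR_MH = (18.2752 + 91.1716) / (10.6927 + 10.0370) = 109.4468 / 20.7296 = 5.27973

5.28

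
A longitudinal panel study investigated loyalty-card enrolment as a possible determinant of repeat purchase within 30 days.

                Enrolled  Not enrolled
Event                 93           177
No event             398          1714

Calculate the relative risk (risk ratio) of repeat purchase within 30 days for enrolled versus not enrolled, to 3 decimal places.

Reading the table with exposure as columns: a = 93 (Enrolled, case), b = 398 (Enrolled, non-case), c = 177 (Not enrolled, case), d = 1714.
Risk in exposed = 93/491 = 0.18941; risk in unexposed = 177/1891 = 0.09360.
RR = 0.18941 / 0.09360 = 2.02358
The risk among the exposed is 2.02 times that among the unexposed.

2.024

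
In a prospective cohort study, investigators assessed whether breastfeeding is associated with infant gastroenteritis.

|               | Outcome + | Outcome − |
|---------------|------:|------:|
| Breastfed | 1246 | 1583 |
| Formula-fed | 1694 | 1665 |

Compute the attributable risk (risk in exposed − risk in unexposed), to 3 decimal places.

Cells: a = 1246, b = 1583, c = 1694, d = 1665.
Risk in exposed = 1246/2829 = 0.440438; risk in unexposed = 1694/3359 = 0.504317.
Risk difference = 0.440438 − 0.504317 = -0.063878

-0.064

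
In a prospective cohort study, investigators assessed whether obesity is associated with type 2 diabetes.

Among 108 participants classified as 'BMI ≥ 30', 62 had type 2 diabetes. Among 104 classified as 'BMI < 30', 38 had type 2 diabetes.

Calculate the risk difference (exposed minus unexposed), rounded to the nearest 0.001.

From the description: a = 62, b = 46, c = 38, d = 66.
Risk in exposed = 62/108 = 0.574074; risk in unexposed = 38/104 = 0.365385.
Risk difference = 0.574074 − 0.365385 = 0.208689

0.209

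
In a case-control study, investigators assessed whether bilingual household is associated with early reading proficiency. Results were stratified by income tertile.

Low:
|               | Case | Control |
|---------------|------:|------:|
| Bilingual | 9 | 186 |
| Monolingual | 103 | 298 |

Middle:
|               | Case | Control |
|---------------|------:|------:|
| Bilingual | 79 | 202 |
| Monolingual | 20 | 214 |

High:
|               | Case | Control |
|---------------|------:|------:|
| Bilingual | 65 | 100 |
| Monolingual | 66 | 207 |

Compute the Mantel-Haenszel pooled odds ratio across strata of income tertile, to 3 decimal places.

OR_MH = Σ(aᵢdᵢ/nᵢ) / Σ(bᵢcᵢ/nᵢ), where nᵢ is the stratum total.
Stratum 1 (Low): n = 596; a·d/n = 9·298/596 = 4.5000; b·c/n = 186·103/596 = 32.1443
Stratum 2 (Middle): n = 515; a·d/n = 79·214/515 = 32.8272; b·c/n = 202·20/515 = 7.8447
Stratum 3 (High): n = 438; a·d/n = 65·207/438 = 30.7192; b·c/n = 100·66/438 = 15.0685
OR_MH = (4.5000 + 32.8272 + 30.7192) / (32.1443 + 7.8447 + 15.0685) = 68.0464 / 55.0574 = 1.23592

1.236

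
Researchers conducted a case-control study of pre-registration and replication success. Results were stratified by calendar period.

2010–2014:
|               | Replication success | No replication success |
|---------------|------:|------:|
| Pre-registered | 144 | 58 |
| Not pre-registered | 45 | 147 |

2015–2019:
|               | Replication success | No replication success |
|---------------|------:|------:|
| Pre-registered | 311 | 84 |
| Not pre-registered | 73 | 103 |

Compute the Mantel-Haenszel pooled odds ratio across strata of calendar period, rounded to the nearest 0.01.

OR_MH = Σ(aᵢdᵢ/nᵢ) / Σ(bᵢcᵢ/nᵢ), where nᵢ is the stratum total.
Stratum 1 (2010–2014): n = 394; a·d/n = 144·147/394 = 53.7259; b·c/n = 58·45/394 = 6.6244
Stratum 2 (2015–2019): n = 571; a·d/n = 311·103/571 = 56.0998; b·c/n = 84·73/571 = 10.7391
OR_MH = (53.7259 + 56.0998) / (6.6244 + 10.7391) = 109.8257 / 17.3634 = 6.32512

6.33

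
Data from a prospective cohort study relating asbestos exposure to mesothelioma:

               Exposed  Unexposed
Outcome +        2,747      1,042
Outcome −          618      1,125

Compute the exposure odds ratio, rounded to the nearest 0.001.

4.799

Reading the table with exposure as columns: a = 2747 (Exposed, case), b = 618 (Exposed, non-case), c = 1042 (Unexposed, case), d = 1125.
OR = (a·d)/(b·c) = (2747 × 1125) / (618 × 1042) = 3090375 / 643956 = 4.79905
The odds of mesothelioma are about 4.80 times as high in the exposed group.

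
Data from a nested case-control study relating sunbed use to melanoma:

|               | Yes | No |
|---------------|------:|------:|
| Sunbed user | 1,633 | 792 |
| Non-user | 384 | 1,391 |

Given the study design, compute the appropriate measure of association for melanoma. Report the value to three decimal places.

Cells: a = 1633, b = 792, c = 384, d = 1391.
This is a nested case-control study: participants were sampled on outcome status, so risks in the source population cannot be estimated directly — relative risk is not valid here. The odds ratio is the appropriate measure.
OR = (a·d)/(b·c) = (1633 × 1391) / (792 × 384) = 2271503 / 304128 = 7.46890

7.469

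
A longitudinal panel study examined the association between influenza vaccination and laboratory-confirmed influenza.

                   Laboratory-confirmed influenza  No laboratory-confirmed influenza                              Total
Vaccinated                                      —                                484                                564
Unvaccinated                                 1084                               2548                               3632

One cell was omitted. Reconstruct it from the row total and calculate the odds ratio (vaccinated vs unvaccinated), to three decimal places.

0.389

The missing cell is in the exposed row: 564 − 484 = 80.
So a = 80, b = 484, c = 1084, d = 2548.
OR = (a·d)/(b·c) = (80 × 2548) / (484 × 1084) = 203840 / 524656 = 0.38852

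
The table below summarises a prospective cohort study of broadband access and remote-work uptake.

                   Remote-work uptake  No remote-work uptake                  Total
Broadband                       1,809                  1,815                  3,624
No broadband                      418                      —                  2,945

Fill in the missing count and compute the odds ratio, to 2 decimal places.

The missing cell is in the unexposed row: 2945 − 418 = 2527.
So a = 1809, b = 1815, c = 418, d = 2527.
OR = (a·d)/(b·c) = (1809 × 2527) / (1815 × 418) = 4571343 / 758670 = 6.02547

6.03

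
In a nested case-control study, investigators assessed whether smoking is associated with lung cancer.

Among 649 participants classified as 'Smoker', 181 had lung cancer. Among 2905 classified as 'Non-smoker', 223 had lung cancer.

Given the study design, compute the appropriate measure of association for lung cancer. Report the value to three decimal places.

4.651

From the description: a = 181, b = 468, c = 223, d = 2682.
This is a nested case-control study: participants were sampled on outcome status, so risks in the source population cannot be estimated directly — relative risk is not valid here. The odds ratio is the appropriate measure.
OR = (a·d)/(b·c) = (181 × 2682) / (468 × 223) = 485442 / 104364 = 4.65143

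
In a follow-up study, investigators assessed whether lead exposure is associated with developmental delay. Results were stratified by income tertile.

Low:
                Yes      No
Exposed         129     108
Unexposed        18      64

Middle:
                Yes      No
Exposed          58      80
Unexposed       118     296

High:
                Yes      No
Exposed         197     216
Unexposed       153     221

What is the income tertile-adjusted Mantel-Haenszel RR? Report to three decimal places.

RR_MH = Σ(aᵢ·n₀ᵢ/nᵢ) / Σ(cᵢ·n₁ᵢ/nᵢ), with n₁ᵢ = aᵢ+bᵢ (exposed), n₀ᵢ = cᵢ+dᵢ (unexposed), nᵢ = n₁ᵢ+n₀ᵢ.
Stratum 1 (Low): n₁ = 237, n₀ = 82, n = 319; a·n₀/n = 129·82/319 = 33.1599; c·n₁/n = 18·237/319 = 13.3730
Stratum 2 (Middle): n₁ = 138, n₀ = 414, n = 552; a·n₀/n = 58·414/552 = 43.5000; c·n₁/n = 118·138/552 = 29.5000
Stratum 3 (High): n₁ = 413, n₀ = 374, n = 787; a·n₀/n = 197·374/787 = 93.6188; c·n₁/n = 153·413/787 = 80.2910
RR_MH = (33.1599 + 43.5000 + 93.6188) / (13.3730 + 29.5000 + 80.2910) = 170.2787 / 123.1640 = 1.38254

1.383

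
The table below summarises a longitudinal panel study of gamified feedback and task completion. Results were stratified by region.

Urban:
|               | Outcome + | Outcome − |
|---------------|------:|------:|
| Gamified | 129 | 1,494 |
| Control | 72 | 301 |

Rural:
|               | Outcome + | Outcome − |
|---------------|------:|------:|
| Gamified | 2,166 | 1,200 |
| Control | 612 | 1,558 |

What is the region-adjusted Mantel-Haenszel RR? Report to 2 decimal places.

2.03

RR_MH = Σ(aᵢ·n₀ᵢ/nᵢ) / Σ(cᵢ·n₁ᵢ/nᵢ), with n₁ᵢ = aᵢ+bᵢ (exposed), n₀ᵢ = cᵢ+dᵢ (unexposed), nᵢ = n₁ᵢ+n₀ᵢ.
Stratum 1 (Urban): n₁ = 1623, n₀ = 373, n = 1996; a·n₀/n = 129·373/1996 = 24.1067; c·n₁/n = 72·1623/1996 = 58.5451
Stratum 2 (Rural): n₁ = 3366, n₀ = 2170, n = 5536; a·n₀/n = 2166·2170/5536 = 849.0282; c·n₁/n = 612·3366/5536 = 372.1084
RR_MH = (24.1067 + 849.0282) / (58.5451 + 372.1084) = 873.1349 / 430.6535 = 2.02747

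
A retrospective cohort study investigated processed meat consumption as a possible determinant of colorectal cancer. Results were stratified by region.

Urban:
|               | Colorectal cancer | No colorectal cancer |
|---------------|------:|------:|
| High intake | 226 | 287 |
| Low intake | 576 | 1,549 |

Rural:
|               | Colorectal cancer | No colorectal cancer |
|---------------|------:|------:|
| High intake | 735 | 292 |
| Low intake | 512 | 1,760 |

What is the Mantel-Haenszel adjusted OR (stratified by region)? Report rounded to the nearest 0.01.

4.86

OR_MH = Σ(aᵢdᵢ/nᵢ) / Σ(bᵢcᵢ/nᵢ), where nᵢ is the stratum total.
Stratum 1 (Urban): n = 2638; a·d/n = 226·1549/2638 = 132.7043; b·c/n = 287·576/2638 = 62.6657
Stratum 2 (Rural): n = 3299; a·d/n = 735·1760/3299 = 392.1188; b·c/n = 292·512/3299 = 45.3180
OR_MH = (132.7043 + 392.1188) / (62.6657 + 45.3180) = 524.8231 / 107.9836 = 4.86021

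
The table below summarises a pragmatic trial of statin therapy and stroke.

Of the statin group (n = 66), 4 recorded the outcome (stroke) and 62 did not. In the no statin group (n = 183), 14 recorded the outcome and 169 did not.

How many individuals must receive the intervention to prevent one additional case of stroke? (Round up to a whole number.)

Risk in treated group = 4/66 = 0.06061; risk in control = 14/183 = 0.07650.
Absolute risk reduction = 0.07650 − 0.06061 = 0.01590
NNT = 1 / ARR = 1 / 0.01590 = 62.906 → round up → 63

63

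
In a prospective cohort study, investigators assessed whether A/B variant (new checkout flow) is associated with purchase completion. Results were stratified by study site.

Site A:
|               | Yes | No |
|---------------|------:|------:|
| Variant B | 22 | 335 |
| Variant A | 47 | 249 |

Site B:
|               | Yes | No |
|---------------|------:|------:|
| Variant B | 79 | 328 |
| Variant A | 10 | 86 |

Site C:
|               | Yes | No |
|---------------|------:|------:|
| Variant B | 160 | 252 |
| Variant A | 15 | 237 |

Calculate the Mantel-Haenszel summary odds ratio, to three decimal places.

2.175

OR_MH = Σ(aᵢdᵢ/nᵢ) / Σ(bᵢcᵢ/nᵢ), where nᵢ is the stratum total.
Stratum 1 (Site A): n = 653; a·d/n = 22·249/653 = 8.3890; b·c/n = 335·47/653 = 24.1118
Stratum 2 (Site B): n = 503; a·d/n = 79·86/503 = 13.5070; b·c/n = 328·10/503 = 6.5209
Stratum 3 (Site C): n = 664; a·d/n = 160·237/664 = 57.1084; b·c/n = 252·15/664 = 5.6928
OR_MH = (8.3890 + 13.5070 + 57.1084) / (24.1118 + 6.5209 + 5.6928) = 79.0044 / 36.3254 = 2.17490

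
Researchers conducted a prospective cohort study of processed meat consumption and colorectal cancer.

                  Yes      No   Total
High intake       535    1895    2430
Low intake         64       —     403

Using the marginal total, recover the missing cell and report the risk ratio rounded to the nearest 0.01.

The missing cell is in the unexposed row: 403 − 64 = 339.
So a = 535, b = 1895, c = 64, d = 339.
RR = [a/(a+b)] / [c/(c+d)] = (535/2430) / (64/403) = 0.22016/0.15881 = 1.38635

1.39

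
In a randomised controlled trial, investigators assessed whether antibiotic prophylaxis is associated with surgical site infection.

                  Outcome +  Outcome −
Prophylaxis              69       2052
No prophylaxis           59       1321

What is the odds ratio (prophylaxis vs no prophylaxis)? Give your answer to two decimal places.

0.75

Cells: a = 69, b = 2052, c = 59, d = 1321.
OR = (a·d)/(b·c) = (69 × 1321) / (2052 × 59) = 91149 / 121068 = 0.75287
Exposure is associated with lower odds of surgical site infection (OR = 0.75 < 1).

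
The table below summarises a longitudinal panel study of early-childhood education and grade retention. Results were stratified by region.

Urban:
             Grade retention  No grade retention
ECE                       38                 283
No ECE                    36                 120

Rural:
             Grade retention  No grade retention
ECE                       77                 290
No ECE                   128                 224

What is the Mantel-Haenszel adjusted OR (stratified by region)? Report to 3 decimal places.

0.460

OR_MH = Σ(aᵢdᵢ/nᵢ) / Σ(bᵢcᵢ/nᵢ), where nᵢ is the stratum total.
Stratum 1 (Urban): n = 477; a·d/n = 38·120/477 = 9.5597; b·c/n = 283·36/477 = 21.3585
Stratum 2 (Rural): n = 719; a·d/n = 77·224/719 = 23.9889; b·c/n = 290·128/719 = 51.6273
OR_MH = (9.5597 + 23.9889) / (21.3585 + 51.6273) = 33.5486 / 72.9858 = 0.45966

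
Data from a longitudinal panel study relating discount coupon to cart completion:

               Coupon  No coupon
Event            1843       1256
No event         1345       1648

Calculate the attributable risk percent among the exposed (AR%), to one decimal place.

25.2

Reading the table with exposure as columns: a = 1843 (Coupon, case), b = 1345 (Coupon, non-case), c = 1256 (No coupon, case), d = 1648.
Risk in exposed = 1843/3188 = 0.57811; risk in unexposed = 1256/2904 = 0.43251.
RR = 0.57811/0.43251 = 1.33664
AR% = (RR − 1)/RR × 100 = (1.33664 − 1)/1.33664 × 100 = 25.1855%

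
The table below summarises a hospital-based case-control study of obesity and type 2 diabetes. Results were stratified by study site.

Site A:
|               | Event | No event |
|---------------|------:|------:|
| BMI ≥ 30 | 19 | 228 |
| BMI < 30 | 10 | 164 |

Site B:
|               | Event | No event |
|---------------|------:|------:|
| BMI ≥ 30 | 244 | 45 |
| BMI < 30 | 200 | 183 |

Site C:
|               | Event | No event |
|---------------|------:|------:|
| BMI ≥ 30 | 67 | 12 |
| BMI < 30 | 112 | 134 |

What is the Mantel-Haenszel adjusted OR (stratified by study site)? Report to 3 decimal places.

OR_MH = Σ(aᵢdᵢ/nᵢ) / Σ(bᵢcᵢ/nᵢ), where nᵢ is the stratum total.
Stratum 1 (Site A): n = 421; a·d/n = 19·164/421 = 7.4014; b·c/n = 228·10/421 = 5.4157
Stratum 2 (Site B): n = 672; a·d/n = 244·183/672 = 66.4464; b·c/n = 45·200/672 = 13.3929
Stratum 3 (Site C): n = 325; a·d/n = 67·134/325 = 27.6246; b·c/n = 12·112/325 = 4.1354
OR_MH = (7.4014 + 66.4464 + 27.6246) / (5.4157 + 13.3929 + 4.1354) = 101.4725 / 22.9439 = 4.42263

4.423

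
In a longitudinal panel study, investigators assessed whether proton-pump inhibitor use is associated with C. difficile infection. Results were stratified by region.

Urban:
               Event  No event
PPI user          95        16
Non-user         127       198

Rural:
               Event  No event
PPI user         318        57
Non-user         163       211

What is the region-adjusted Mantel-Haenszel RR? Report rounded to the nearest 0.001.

2.015

RR_MH = Σ(aᵢ·n₀ᵢ/nᵢ) / Σ(cᵢ·n₁ᵢ/nᵢ), with n₁ᵢ = aᵢ+bᵢ (exposed), n₀ᵢ = cᵢ+dᵢ (unexposed), nᵢ = n₁ᵢ+n₀ᵢ.
Stratum 1 (Urban): n₁ = 111, n₀ = 325, n = 436; a·n₀/n = 95·325/436 = 70.8142; c·n₁/n = 127·111/436 = 32.3326
Stratum 2 (Rural): n₁ = 375, n₀ = 374, n = 749; a·n₀/n = 318·374/749 = 158.7877; c·n₁/n = 163·375/749 = 81.6088
RR_MH = (70.8142 + 158.7877) / (32.3326 + 81.6088) = 229.6019 / 113.9414 = 2.01509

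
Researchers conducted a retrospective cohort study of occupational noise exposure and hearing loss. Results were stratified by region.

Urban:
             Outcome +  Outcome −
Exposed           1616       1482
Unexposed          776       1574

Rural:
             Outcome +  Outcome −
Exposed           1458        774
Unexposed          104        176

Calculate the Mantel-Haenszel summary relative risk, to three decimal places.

1.611

RR_MH = Σ(aᵢ·n₀ᵢ/nᵢ) / Σ(cᵢ·n₁ᵢ/nᵢ), with n₁ᵢ = aᵢ+bᵢ (exposed), n₀ᵢ = cᵢ+dᵢ (unexposed), nᵢ = n₁ᵢ+n₀ᵢ.
Stratum 1 (Urban): n₁ = 3098, n₀ = 2350, n = 5448; a·n₀/n = 1616·2350/5448 = 697.0631; c·n₁/n = 776·3098/5448 = 441.2717
Stratum 2 (Rural): n₁ = 2232, n₀ = 280, n = 2512; a·n₀/n = 1458·280/2512 = 162.5159; c·n₁/n = 104·2232/2512 = 92.4076
RR_MH = (697.0631 + 162.5159) / (441.2717 + 92.4076) = 859.5791 / 533.6793 = 1.61067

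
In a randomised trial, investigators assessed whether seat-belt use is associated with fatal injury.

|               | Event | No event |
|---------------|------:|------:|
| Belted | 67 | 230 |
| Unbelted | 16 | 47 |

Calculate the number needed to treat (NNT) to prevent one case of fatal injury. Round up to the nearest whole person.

36

Risk in treated group = 67/297 = 0.22559; risk in control = 16/63 = 0.25397.
Absolute risk reduction = 0.25397 − 0.22559 = 0.02838
NNT = 1 / ARR = 1 / 0.02838 = 35.237 → round up → 36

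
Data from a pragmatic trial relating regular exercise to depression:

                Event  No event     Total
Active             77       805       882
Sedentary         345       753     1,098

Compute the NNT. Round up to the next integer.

Risk in treated group = 77/882 = 0.08730; risk in control = 345/1098 = 0.31421.
Absolute risk reduction = 0.31421 − 0.08730 = 0.22691
NNT = 1 / ARR = 1 / 0.22691 = 4.407 → round up → 5

5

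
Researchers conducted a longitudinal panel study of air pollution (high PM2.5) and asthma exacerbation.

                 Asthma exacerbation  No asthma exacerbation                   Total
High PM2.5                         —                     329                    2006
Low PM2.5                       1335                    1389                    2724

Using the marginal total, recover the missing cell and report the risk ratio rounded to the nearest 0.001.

The missing cell is in the exposed row: 2006 − 329 = 1677.
So a = 1677, b = 329, c = 1335, d = 1389.
RR = [a/(a+b)] / [c/(c+d)] = (1677/2006) / (1335/2724) = 0.83599/0.49009 = 1.70580

1.706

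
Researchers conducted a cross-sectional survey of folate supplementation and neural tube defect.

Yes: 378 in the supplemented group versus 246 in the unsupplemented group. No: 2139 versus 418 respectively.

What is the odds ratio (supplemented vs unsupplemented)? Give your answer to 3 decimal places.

From the description: a = 378, b = 2139, c = 246, d = 418.
OR = (a·d)/(b·c) = (378 × 418) / (2139 × 246) = 158004 / 526194 = 0.30028
Exposure is associated with lower odds of neural tube defect (OR = 0.30 < 1).

0.300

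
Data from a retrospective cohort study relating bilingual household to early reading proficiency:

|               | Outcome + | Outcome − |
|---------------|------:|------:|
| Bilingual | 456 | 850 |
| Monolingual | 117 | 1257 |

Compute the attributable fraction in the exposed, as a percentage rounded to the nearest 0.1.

Cells: a = 456, b = 850, c = 117, d = 1257.
Risk in exposed = 456/1306 = 0.34916; risk in unexposed = 117/1374 = 0.08515.
RR = 0.34916/0.08515 = 4.10037
AR% = (RR − 1)/RR × 100 = (4.10037 − 1)/4.10037 × 100 = 75.6119%

75.6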